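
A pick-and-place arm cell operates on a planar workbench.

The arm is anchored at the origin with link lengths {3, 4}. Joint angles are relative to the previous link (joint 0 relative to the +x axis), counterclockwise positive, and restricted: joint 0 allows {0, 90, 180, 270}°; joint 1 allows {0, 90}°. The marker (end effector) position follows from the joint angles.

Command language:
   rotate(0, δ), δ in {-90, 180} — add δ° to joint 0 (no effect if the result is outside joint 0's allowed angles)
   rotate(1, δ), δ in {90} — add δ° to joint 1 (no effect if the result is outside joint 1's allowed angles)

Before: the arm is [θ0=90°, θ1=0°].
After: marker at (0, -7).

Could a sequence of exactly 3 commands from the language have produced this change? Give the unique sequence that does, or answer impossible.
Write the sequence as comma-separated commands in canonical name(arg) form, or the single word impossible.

rotate(0, 180), rotate(0, 180), rotate(0, 180)

from: [θ0=90°, θ1=0°]
1. rotate(0, 180) → [θ0=270°, θ1=0°]
2. rotate(0, 180) → [θ0=90°, θ1=0°]
3. rotate(0, 180) → [θ0=270°, θ1=0°]
no other 3-command option fits: unique.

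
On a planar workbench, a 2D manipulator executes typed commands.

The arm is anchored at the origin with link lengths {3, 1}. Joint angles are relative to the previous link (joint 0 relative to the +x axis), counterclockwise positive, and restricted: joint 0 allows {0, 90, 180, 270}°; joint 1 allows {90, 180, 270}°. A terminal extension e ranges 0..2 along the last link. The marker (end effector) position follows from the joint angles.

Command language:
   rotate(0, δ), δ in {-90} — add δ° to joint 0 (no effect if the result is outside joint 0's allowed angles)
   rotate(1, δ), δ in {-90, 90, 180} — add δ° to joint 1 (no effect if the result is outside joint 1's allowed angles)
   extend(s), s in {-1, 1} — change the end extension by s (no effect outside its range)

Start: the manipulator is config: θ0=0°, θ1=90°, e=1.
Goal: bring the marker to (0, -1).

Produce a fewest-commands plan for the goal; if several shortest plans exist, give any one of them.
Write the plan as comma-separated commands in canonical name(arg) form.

rotate(1, 90), rotate(0, -90)

from: config: θ0=0°, θ1=90°, e=1
1. rotate(1, 90) → config: θ0=0°, θ1=180°, e=1
2. rotate(0, -90) → config: θ0=270°, θ1=180°, e=1
no 1-step plan works, so 2 is optimal.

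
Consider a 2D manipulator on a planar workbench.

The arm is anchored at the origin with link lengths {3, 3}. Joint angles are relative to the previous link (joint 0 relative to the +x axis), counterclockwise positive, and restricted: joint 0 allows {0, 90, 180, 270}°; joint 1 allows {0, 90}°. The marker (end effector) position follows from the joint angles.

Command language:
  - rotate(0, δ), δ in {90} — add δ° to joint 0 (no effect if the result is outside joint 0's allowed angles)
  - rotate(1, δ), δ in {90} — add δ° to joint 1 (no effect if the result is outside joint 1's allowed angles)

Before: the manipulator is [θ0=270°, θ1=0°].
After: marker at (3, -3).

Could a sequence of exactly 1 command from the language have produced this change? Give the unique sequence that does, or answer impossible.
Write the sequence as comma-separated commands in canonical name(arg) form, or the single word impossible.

begin: [θ0=270°, θ1=0°]
t=1 rotate(1, 90) ⇒ [θ0=270°, θ1=90°]
all 2 alternatives checked — unique.

rotate(1, 90)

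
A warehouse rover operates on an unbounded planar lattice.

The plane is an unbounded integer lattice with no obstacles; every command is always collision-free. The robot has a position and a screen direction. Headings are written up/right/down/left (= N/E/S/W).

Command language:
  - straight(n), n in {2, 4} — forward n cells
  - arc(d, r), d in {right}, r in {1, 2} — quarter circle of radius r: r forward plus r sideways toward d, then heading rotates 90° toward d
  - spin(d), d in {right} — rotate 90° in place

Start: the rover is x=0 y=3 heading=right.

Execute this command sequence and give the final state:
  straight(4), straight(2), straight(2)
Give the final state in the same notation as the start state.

x=8 y=3 heading=right

start: x=0 y=3 heading=right
t=1 straight(4) ⇒ x=4 y=3 heading=right
t=2 straight(2) ⇒ x=6 y=3 heading=right
t=3 straight(2) ⇒ x=8 y=3 heading=right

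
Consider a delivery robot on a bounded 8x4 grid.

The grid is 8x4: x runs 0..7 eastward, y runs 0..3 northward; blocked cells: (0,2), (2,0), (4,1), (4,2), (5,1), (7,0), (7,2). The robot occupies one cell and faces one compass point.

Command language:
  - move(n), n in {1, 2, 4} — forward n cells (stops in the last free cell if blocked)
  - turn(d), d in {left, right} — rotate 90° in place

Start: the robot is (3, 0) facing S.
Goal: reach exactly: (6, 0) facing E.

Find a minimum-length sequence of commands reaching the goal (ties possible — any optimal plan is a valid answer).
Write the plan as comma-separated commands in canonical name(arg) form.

begin: (3, 0) facing S
t=1 turn(left) ⇒ (3, 0) facing E
t=2 move(4) ⇒ (6, 0) facing E
shorter routes all fall short; 2 is best.

turn(left), move(4)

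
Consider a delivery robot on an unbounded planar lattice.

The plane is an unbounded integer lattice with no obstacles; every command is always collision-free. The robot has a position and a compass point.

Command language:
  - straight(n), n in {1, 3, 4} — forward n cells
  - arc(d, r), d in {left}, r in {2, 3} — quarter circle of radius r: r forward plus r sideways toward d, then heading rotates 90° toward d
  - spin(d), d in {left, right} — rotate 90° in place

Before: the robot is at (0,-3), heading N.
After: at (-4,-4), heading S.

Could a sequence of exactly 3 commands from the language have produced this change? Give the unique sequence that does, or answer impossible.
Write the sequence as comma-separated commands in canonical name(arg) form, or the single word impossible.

arc(left, 2), arc(left, 2), straight(1)

key: running straight(1) before arc(left, 2) would end elsewhere — order is forced
begin: at (0,-3), heading N
1. arc(left, 2) → at (-2,-1), heading W
2. arc(left, 2) → at (-4,-3), heading S
3. straight(1) → at (-4,-4), heading S
no other 3-command option fits: unique.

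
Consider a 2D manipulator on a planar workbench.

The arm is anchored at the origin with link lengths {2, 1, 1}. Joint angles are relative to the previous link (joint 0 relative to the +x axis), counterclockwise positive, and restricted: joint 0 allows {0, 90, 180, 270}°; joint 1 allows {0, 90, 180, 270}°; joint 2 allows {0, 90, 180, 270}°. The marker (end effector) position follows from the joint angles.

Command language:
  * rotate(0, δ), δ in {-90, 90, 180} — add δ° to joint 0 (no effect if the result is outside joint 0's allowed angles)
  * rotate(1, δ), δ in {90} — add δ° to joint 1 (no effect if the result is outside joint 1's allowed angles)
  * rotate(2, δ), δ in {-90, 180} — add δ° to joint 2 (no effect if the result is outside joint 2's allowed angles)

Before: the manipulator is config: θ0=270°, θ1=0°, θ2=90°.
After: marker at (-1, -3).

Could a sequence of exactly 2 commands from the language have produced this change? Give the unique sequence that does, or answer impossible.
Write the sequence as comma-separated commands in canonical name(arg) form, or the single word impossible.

rotate(2, -90), rotate(2, -90)

start: config: θ0=270°, θ1=0°, θ2=90°
1. rotate(2, -90) → config: θ0=270°, θ1=0°, θ2=0°
2. rotate(2, -90) → config: θ0=270°, θ1=0°, θ2=270°
all 36 alternatives checked — unique.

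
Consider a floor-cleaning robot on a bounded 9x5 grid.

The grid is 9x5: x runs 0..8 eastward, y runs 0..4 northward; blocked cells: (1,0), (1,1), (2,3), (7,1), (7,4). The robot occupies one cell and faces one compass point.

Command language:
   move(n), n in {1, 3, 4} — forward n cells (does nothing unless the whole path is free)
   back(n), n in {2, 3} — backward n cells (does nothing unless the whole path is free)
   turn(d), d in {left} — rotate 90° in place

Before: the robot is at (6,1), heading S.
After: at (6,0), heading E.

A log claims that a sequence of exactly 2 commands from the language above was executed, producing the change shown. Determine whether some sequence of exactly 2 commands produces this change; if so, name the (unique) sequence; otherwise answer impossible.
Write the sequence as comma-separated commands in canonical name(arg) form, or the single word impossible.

key: cell and facing (now E) both changed — the 2 commands mix motion and turning
initial: at (6,1), heading S
t=1 move(1) ⇒ at (6,0), heading S
t=2 turn(left) ⇒ at (6,0), heading E
no other 2-command option fits: unique.

move(1), turn(left)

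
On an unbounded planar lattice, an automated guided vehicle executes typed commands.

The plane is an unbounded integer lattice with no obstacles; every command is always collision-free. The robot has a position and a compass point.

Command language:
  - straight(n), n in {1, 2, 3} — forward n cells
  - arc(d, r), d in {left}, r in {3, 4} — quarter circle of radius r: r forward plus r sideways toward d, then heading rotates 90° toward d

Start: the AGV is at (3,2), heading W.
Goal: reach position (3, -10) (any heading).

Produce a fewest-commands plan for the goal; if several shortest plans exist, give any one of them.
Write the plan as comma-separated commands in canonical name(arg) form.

start: at (3,2), heading W
t=1 arc(left, 4) ⇒ at (-1,-2), heading S
t=2 straight(2) ⇒ at (-1,-4), heading S
t=3 straight(2) ⇒ at (-1,-6), heading S
t=4 arc(left, 4) ⇒ at (3,-10), heading E
minimal: 4 command(s), checked below 4.

arc(left, 4), straight(2), straight(2), arc(left, 4)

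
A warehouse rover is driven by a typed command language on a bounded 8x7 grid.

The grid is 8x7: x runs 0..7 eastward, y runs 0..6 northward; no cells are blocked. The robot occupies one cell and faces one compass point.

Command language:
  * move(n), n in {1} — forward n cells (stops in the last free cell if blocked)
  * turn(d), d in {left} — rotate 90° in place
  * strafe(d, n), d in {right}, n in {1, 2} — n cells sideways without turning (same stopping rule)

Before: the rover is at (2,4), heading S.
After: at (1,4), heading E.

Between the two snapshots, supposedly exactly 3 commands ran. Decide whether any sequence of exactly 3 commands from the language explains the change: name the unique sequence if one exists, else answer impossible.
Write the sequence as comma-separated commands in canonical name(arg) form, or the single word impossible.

strafe(right, 2), turn(left), move(1)

key: running move(1) before strafe(right, 2) would end elsewhere — order is forced
initial: at (2,4), heading S
step 1 (strafe(right, 2)): at (0,4), heading S
step 2 (turn(left)): at (0,4), heading E
step 3 (move(1)): at (1,4), heading E
all 64 alternatives checked — unique.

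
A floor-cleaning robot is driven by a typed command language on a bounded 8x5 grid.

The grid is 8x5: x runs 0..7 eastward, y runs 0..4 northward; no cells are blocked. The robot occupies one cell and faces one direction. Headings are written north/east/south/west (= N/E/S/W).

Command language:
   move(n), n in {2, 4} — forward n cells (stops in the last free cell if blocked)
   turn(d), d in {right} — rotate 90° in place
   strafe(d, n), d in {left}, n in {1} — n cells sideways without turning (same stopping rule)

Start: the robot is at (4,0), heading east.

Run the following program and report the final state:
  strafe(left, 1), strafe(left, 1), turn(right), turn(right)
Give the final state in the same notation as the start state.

at (4,2), heading west

t0: at (4,0), heading east
1. strafe(left, 1) → at (4,1), heading east
2. strafe(left, 1) → at (4,2), heading east
3. turn(right) → at (4,2), heading south
4. turn(right) → at (4,2), heading west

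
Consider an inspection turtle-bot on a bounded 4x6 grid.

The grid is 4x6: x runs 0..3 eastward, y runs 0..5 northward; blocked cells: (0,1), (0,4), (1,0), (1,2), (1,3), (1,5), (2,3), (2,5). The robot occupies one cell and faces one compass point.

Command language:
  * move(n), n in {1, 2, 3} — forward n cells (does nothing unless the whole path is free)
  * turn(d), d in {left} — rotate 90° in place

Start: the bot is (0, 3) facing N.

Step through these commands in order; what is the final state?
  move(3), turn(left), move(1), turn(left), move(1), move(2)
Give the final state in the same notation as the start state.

start: (0, 3) facing N
t=1 move(3) ⇒ (0, 3) facing N
t=2 turn(left) ⇒ (0, 3) facing W
t=3 move(1) ⇒ (0, 3) facing W
t=4 turn(left) ⇒ (0, 3) facing S
t=5 move(1) ⇒ (0, 2) facing S
t=6 move(2) ⇒ (0, 2) facing S

(0, 2) facing S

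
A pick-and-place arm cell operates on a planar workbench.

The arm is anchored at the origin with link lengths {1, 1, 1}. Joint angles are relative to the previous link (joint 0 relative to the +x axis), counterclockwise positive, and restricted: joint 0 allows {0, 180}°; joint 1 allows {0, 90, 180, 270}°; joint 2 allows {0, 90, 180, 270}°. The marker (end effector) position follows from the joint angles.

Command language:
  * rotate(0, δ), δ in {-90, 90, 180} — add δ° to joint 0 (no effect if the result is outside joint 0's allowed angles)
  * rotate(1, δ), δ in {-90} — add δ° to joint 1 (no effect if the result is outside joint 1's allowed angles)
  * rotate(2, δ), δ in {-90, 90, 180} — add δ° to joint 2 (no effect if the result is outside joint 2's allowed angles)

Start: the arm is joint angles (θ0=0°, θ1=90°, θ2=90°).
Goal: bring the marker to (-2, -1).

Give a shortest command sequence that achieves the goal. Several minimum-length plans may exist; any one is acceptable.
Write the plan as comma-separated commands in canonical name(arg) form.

t0: joint angles (θ0=0°, θ1=90°, θ2=90°)
step 1 (rotate(0, 180)): joint angles (θ0=180°, θ1=90°, θ2=90°)
step 2 (rotate(2, 180)): joint angles (θ0=180°, θ1=90°, θ2=270°)
nothing shorter than 2 reaches the goal.

rotate(0, 180), rotate(2, 180)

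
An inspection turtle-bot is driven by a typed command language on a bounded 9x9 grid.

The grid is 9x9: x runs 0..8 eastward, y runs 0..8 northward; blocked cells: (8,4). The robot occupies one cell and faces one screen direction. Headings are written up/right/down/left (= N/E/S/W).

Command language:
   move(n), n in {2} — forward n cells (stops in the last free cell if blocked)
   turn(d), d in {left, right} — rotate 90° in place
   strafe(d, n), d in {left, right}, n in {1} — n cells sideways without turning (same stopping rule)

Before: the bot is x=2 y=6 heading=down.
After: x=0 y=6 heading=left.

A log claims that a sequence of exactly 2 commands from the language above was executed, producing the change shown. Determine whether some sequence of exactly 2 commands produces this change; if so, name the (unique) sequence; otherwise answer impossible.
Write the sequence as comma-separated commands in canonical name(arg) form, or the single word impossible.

key: running move(2) before turn(right) would end elsewhere — order is forced
from: x=2 y=6 heading=down
t=1 turn(right) ⇒ x=2 y=6 heading=left
t=2 move(2) ⇒ x=0 y=6 heading=left
uniquely the one of 25 2-step routes that fits.

turn(right), move(2)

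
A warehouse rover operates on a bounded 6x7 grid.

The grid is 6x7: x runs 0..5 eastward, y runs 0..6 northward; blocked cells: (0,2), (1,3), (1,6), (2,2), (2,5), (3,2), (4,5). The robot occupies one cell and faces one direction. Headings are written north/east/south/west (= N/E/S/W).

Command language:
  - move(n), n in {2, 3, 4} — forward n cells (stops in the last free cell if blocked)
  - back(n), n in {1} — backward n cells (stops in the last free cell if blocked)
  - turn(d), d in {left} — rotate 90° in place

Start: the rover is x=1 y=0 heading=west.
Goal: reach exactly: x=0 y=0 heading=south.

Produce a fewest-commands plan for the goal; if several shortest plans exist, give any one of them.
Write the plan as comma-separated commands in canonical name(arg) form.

move(3), turn(left)

t0: x=1 y=0 heading=west
step 1 (move(3)): x=0 y=0 heading=west
step 2 (turn(left)): x=0 y=0 heading=south
minimal: 2 command(s), checked below 2.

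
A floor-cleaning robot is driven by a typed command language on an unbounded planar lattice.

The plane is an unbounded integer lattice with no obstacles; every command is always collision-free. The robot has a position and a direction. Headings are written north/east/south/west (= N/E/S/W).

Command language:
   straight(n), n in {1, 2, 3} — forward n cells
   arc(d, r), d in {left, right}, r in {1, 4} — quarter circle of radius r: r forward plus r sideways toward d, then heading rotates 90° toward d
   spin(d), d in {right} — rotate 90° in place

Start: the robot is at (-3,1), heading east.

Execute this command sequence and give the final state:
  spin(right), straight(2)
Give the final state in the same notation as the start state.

initial: at (-3,1), heading east
1. spin(right) → at (-3,1), heading south
2. straight(2) → at (-3,-1), heading south

at (-3,-1), heading south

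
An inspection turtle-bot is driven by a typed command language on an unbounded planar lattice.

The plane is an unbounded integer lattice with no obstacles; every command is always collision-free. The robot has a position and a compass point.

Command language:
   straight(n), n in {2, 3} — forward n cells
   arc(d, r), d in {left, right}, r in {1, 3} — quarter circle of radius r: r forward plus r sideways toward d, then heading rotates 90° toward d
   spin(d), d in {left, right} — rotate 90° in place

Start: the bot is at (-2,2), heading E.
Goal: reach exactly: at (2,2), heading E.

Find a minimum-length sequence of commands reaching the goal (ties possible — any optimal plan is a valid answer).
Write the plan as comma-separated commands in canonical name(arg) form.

straight(2), straight(2)

start: at (-2,2), heading E
1. straight(2) → at (0,2), heading E
2. straight(2) → at (2,2), heading E
no 1-step plan works, so 2 is optimal.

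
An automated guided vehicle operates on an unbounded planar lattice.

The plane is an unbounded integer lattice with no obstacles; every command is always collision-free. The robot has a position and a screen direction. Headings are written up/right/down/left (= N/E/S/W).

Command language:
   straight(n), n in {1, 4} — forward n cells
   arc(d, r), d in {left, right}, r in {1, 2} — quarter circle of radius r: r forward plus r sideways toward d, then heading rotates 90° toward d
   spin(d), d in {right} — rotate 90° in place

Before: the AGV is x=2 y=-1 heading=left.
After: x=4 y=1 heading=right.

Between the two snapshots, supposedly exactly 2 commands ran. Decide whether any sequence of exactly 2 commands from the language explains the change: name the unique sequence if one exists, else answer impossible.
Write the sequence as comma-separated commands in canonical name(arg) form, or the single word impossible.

key: position moved to (4,1) AND the heading swung to E — translation plus rotation needed
initial: x=2 y=-1 heading=left
1. spin(right) → x=2 y=-1 heading=up
2. arc(right, 2) → x=4 y=1 heading=right
no other 2-command option fits: unique.

spin(right), arc(right, 2)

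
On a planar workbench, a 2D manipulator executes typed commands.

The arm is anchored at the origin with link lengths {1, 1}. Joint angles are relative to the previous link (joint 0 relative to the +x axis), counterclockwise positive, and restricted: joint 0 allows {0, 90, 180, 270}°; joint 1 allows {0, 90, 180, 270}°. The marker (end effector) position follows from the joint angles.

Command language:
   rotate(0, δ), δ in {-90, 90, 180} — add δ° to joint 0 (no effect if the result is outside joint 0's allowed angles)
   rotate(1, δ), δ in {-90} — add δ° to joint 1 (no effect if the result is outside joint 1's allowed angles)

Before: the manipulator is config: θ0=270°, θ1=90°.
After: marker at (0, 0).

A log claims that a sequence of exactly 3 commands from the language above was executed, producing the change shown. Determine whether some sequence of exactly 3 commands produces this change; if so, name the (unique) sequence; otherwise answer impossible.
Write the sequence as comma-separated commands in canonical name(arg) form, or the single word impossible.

rotate(1, -90), rotate(1, -90), rotate(1, -90)

initial: config: θ0=270°, θ1=90°
t=1 rotate(1, -90) ⇒ config: θ0=270°, θ1=0°
t=2 rotate(1, -90) ⇒ config: θ0=270°, θ1=270°
t=3 rotate(1, -90) ⇒ config: θ0=270°, θ1=180°
all 64 alternatives checked — unique.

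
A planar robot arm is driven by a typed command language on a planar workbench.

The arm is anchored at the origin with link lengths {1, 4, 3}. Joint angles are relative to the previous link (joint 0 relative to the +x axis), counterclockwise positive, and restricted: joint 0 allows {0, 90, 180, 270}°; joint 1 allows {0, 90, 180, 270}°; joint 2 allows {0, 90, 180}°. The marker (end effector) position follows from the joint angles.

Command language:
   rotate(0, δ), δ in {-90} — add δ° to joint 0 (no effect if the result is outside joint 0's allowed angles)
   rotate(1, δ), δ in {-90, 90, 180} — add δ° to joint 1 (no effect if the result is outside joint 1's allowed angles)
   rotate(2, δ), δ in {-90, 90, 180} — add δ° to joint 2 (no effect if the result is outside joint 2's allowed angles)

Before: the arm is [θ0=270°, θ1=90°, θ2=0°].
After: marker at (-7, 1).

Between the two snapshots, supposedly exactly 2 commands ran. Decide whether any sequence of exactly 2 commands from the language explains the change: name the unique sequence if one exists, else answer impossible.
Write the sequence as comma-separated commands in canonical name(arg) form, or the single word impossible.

rotate(0, -90), rotate(0, -90)

initial: [θ0=270°, θ1=90°, θ2=0°]
[1] after rotate(0, -90): [θ0=180°, θ1=90°, θ2=0°]
[2] after rotate(0, -90): [θ0=90°, θ1=90°, θ2=0°]
uniquely the one of 49 2-step routes that fits.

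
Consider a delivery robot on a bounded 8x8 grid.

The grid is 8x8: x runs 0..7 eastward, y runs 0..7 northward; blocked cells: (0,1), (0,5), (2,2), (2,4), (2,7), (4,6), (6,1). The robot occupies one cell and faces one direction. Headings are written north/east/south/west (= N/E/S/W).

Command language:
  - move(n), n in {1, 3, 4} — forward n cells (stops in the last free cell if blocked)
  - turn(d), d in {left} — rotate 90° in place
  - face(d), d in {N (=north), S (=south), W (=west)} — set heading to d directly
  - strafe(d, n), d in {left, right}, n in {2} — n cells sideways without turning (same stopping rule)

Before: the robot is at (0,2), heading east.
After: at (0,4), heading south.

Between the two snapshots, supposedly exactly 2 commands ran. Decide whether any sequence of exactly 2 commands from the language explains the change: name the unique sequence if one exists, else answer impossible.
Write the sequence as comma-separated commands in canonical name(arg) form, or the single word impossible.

strafe(left, 2), face(S)

key: cell and facing (now S) both changed — the 2 commands mix motion and turning
begin: at (0,2), heading east
1. strafe(left, 2) → at (0,4), heading east
2. face(S) → at (0,4), heading south
no rival 2-sequence matches.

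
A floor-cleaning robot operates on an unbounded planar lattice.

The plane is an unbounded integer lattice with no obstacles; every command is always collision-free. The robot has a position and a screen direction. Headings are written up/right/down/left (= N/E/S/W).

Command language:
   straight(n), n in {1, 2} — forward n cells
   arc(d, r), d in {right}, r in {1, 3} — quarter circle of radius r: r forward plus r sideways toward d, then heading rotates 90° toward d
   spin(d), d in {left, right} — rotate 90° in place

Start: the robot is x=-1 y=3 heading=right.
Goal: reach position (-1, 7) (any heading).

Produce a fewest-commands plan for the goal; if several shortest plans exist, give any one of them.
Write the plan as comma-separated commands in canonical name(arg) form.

from: x=-1 y=3 heading=right
step 1 (spin(left)): x=-1 y=3 heading=up
step 2 (straight(2)): x=-1 y=5 heading=up
step 3 (straight(2)): x=-1 y=7 heading=up
nothing shorter than 3 reaches the goal.

spin(left), straight(2), straight(2)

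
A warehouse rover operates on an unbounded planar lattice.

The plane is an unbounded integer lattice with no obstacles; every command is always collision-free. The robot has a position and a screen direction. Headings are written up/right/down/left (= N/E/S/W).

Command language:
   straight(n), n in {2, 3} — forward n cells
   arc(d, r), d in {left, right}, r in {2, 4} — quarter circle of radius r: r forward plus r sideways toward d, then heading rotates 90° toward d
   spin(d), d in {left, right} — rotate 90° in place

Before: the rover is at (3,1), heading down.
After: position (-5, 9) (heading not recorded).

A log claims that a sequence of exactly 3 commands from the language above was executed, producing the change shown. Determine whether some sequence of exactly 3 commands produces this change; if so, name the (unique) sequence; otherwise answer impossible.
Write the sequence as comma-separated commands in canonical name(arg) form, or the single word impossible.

key: running arc(left, 4) before spin(right) would end elsewhere — order is forced
initial: at (3,1), heading down
step 1 (spin(right)): at (3,1), heading left
step 2 (arc(right, 4)): at (-1,5), heading up
step 3 (arc(left, 4)): at (-5,9), heading left
no rival 3-sequence matches.

spin(right), arc(right, 4), arc(left, 4)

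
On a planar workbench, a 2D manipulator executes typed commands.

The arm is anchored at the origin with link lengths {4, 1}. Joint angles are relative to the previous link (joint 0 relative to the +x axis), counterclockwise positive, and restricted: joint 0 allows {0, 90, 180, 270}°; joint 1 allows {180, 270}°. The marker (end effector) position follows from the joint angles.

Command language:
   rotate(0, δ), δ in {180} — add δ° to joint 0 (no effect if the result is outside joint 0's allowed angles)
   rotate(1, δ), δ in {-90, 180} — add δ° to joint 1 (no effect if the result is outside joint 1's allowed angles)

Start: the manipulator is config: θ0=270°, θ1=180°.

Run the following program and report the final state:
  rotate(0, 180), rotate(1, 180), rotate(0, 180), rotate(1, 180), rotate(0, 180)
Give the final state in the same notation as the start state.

config: θ0=90°, θ1=180°

t0: config: θ0=270°, θ1=180°
step 1 (rotate(0, 180)): config: θ0=90°, θ1=180°
step 2 (rotate(1, 180)): config: θ0=90°, θ1=180°
step 3 (rotate(0, 180)): config: θ0=270°, θ1=180°
step 4 (rotate(1, 180)): config: θ0=270°, θ1=180°
step 5 (rotate(0, 180)): config: θ0=90°, θ1=180°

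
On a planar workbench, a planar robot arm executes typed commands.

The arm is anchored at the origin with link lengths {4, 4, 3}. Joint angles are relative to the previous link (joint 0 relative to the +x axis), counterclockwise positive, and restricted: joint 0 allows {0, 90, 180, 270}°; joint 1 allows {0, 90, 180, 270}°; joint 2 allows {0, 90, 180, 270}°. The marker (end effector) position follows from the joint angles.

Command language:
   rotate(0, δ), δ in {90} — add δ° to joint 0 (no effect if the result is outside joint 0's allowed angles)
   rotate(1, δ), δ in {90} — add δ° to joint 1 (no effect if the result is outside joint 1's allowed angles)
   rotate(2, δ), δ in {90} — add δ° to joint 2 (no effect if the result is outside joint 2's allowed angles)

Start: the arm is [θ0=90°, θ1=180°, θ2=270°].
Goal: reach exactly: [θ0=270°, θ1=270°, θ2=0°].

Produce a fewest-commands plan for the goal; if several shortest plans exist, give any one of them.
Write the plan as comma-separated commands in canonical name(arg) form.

initial: [θ0=90°, θ1=180°, θ2=270°]
[1] after rotate(0, 90): [θ0=180°, θ1=180°, θ2=270°]
[2] after rotate(0, 90): [θ0=270°, θ1=180°, θ2=270°]
[3] after rotate(2, 90): [θ0=270°, θ1=180°, θ2=0°]
[4] after rotate(1, 90): [θ0=270°, θ1=270°, θ2=0°]
minimal: 4 command(s), checked below 4.

rotate(0, 90), rotate(0, 90), rotate(2, 90), rotate(1, 90)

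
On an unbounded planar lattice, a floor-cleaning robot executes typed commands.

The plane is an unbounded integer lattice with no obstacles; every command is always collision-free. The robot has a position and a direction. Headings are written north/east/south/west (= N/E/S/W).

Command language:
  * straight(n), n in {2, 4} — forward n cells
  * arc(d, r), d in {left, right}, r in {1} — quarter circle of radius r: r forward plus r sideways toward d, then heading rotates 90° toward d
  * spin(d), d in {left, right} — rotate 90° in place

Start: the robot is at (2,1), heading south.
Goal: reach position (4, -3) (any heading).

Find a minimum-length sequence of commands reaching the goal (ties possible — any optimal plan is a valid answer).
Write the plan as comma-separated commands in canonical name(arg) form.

begin: at (2,1), heading south
[1] after straight(2): at (2,-1), heading south
[2] after arc(left, 1): at (3,-2), heading east
[3] after arc(right, 1): at (4,-3), heading south
shorter routes all fall short; 3 is best.

straight(2), arc(left, 1), arc(right, 1)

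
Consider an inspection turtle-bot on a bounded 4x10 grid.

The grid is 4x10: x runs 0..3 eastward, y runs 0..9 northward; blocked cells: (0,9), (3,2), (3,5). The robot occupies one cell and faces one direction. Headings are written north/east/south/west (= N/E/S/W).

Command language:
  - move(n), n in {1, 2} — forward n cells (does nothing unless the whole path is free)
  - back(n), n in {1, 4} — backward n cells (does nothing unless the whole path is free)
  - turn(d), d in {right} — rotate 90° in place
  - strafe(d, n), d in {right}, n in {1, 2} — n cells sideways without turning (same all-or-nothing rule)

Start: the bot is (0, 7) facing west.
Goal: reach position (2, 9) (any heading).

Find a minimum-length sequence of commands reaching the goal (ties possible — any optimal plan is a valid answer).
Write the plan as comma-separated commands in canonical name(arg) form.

turn(right), strafe(right, 2), move(2)

initial: (0, 7) facing west
1. turn(right) → (0, 7) facing north
2. strafe(right, 2) → (2, 7) facing north
3. move(2) → (2, 9) facing north
nothing shorter than 3 reaches the goal.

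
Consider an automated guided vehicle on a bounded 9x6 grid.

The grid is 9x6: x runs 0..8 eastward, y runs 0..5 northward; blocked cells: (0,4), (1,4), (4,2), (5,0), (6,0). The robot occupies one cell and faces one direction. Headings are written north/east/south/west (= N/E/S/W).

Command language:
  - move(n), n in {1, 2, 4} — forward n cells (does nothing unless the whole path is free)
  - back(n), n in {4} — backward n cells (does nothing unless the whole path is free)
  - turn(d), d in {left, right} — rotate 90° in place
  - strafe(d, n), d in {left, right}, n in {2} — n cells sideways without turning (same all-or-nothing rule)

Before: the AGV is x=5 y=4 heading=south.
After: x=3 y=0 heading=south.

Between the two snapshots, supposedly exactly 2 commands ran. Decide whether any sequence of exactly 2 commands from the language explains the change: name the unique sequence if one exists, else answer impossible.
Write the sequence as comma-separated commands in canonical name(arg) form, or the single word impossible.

key: heading stays S — no command in the sequence turns
begin: x=5 y=4 heading=south
1. strafe(right, 2) → x=3 y=4 heading=south
2. move(4) → x=3 y=0 heading=south
no rival 2-sequence matches.

strafe(right, 2), move(4)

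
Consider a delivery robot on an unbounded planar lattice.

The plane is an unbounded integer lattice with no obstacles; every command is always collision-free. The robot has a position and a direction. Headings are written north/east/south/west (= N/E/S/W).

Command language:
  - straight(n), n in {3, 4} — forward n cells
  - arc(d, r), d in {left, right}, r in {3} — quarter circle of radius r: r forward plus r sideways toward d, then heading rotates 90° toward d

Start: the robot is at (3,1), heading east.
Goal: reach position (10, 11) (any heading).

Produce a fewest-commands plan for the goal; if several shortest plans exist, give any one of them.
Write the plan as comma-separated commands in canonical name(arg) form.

from: at (3,1), heading east
[1] after straight(4): at (7,1), heading east
[2] after arc(left, 3): at (10,4), heading north
[3] after straight(4): at (10,8), heading north
[4] after straight(3): at (10,11), heading north
shorter routes all fall short; 4 is best.

straight(4), arc(left, 3), straight(4), straight(3)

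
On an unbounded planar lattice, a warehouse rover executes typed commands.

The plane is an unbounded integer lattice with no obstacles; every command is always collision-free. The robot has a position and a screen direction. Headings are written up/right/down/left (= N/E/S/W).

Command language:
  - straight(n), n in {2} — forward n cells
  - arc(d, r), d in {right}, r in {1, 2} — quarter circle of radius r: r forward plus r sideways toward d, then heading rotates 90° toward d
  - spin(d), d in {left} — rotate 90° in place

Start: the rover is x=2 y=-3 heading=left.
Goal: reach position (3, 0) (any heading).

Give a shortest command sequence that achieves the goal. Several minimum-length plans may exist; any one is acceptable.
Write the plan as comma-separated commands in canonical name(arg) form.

initial: x=2 y=-3 heading=left
step 1 (arc(right, 1)): x=1 y=-2 heading=up
step 2 (arc(right, 2)): x=3 y=0 heading=right
no 1-step plan works, so 2 is optimal.

arc(right, 1), arc(right, 2)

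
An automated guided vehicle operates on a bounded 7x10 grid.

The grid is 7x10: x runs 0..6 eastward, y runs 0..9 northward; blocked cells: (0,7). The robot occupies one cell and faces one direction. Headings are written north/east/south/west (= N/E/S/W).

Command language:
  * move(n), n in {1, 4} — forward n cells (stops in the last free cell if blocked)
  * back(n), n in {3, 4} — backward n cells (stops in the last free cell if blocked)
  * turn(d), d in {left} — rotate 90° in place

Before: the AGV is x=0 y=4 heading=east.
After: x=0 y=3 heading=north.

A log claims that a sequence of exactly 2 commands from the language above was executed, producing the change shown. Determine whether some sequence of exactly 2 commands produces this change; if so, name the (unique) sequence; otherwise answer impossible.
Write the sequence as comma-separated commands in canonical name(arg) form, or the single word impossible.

no 2-step route produces this change.

impossible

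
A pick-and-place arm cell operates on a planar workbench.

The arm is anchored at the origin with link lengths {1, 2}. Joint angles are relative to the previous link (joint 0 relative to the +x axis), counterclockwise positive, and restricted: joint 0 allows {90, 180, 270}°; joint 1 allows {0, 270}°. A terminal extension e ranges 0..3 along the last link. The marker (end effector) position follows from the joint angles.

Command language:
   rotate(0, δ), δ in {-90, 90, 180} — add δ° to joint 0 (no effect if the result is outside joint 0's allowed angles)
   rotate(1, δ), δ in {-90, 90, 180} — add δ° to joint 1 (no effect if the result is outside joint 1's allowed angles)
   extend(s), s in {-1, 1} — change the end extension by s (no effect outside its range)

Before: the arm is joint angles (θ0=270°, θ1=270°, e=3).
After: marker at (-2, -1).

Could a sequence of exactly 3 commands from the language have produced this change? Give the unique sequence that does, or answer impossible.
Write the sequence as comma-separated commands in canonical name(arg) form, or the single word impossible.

from: joint angles (θ0=270°, θ1=270°, e=3)
t=1 extend(-1) ⇒ joint angles (θ0=270°, θ1=270°, e=2)
t=2 extend(-1) ⇒ joint angles (θ0=270°, θ1=270°, e=1)
t=3 extend(-1) ⇒ joint angles (θ0=270°, θ1=270°, e=0)
no other 3-command option fits: unique.

extend(-1), extend(-1), extend(-1)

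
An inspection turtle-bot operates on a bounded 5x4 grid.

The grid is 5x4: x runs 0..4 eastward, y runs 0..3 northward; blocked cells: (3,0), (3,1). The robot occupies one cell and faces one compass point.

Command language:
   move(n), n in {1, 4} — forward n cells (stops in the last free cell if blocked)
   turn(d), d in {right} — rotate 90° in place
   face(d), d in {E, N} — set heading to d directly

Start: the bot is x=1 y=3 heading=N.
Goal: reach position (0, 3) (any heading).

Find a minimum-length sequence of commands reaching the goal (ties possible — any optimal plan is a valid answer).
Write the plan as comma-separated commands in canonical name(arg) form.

face(E), turn(right), turn(right), move(1)

initial: x=1 y=3 heading=N
step 1 (face(E)): x=1 y=3 heading=E
step 2 (turn(right)): x=1 y=3 heading=S
step 3 (turn(right)): x=1 y=3 heading=W
step 4 (move(1)): x=0 y=3 heading=W
shorter routes all fall short; 4 is best.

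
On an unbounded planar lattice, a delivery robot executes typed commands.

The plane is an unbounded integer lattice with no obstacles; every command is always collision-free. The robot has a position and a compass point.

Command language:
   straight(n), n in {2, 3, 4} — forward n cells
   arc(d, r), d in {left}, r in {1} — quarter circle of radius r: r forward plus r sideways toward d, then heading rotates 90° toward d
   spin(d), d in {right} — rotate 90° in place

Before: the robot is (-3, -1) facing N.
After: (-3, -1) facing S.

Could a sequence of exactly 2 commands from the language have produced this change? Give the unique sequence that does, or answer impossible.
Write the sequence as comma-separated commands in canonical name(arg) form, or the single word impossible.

key: parked at (-3,-1) the whole time — nothing moves the robot
t0: (-3, -1) facing N
1. spin(right) → (-3, -1) facing E
2. spin(right) → (-3, -1) facing S
no rival 2-sequence matches.

spin(right), spin(right)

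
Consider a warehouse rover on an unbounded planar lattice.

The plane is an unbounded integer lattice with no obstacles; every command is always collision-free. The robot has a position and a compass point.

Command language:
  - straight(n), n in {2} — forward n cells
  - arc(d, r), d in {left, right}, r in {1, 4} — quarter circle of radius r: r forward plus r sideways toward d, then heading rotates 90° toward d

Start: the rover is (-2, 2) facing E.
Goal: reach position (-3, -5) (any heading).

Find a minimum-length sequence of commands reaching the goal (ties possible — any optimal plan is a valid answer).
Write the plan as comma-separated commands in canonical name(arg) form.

arc(right, 4), arc(right, 4), arc(right, 1)

initial: (-2, 2) facing E
1. arc(right, 4) → (2, -2) facing S
2. arc(right, 4) → (-2, -6) facing W
3. arc(right, 1) → (-3, -5) facing N
minimal: 3 command(s), checked below 3.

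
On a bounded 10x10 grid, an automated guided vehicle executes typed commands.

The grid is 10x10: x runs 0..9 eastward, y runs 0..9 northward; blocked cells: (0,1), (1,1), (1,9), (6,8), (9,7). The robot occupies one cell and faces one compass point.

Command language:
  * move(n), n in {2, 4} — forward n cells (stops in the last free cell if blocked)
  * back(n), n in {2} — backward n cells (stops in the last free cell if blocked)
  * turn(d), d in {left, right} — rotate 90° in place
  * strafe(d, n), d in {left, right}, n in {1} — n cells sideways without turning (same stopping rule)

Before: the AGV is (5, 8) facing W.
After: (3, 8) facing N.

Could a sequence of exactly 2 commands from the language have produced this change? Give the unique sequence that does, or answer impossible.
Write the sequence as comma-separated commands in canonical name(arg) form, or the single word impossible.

key: position moved to (3,8) AND the heading swung to N — translation plus rotation needed
start: (5, 8) facing W
1. move(2) → (3, 8) facing W
2. turn(right) → (3, 8) facing N
no other 2-command option fits: unique.

move(2), turn(right)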